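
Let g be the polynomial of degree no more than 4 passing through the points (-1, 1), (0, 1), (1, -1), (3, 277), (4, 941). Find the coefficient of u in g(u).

Write g(u) = au^4 + bu^3 + cu^2 + du + e. Substituting each data point gives a linear system:
  a - b + c - d + e = 1
  e = 1
  a + b + c + d + e = -1
  81a + 27b + 9c + 3d + e = 277
  256a + 64b + 16c + 4d + e = 941
Solving the system yields a = 4, b = 0, c = -5, d = -1, e = 1.
So g(u) = 4u^4 - 5u^2 - u + 1.
The coefficient of u is -1.

-1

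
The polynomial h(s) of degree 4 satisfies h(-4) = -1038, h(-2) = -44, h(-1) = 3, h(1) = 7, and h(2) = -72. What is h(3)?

Write h(s) = as^4 + bs^3 + cs^2 + ds + e. Substituting each data point gives a linear system:
  256a - 64b + 16c - 4d + e = -1038
  16a - 8b + 4c - 2d + e = -44
  a - b + c - d + e = 3
  a + b + c + d + e = 7
  16a + 8b + 4c + 2d + e = -72
Solving the system yields a = -5, b = -3, c = 4, d = 5, e = 6.
So h(s) = -5s^4 - 3s^3 + 4s^2 + 5s + 6.
Then h(3) = -429.

-429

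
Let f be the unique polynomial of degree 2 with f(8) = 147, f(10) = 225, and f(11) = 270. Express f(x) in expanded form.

f(x) = 2x^2 + 3x - 5

Write f(x) = ax^2 + bx + c. Substituting each data point gives a linear system:
  64a + 8b + c = 147
  100a + 10b + c = 225
  121a + 11b + c = 270
Solving the system yields a = 2, b = 3, c = -5.
So f(x) = 2x^2 + 3x - 5.
Check: f(8) = 147. ✓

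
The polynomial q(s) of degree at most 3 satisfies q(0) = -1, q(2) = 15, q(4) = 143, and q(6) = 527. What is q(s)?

Write q(s) = as^3 + bs^2 + cs + d. Substituting each data point gives a linear system:
  d = -1
  8a + 4b + 2c + d = 15
  64a + 16b + 4c + d = 143
  216a + 36b + 6c + d = 527
Solving the system yields a = 3, b = -4, c = 4, d = -1.
So q(s) = 3s^3 - 4s^2 + 4s - 1.
Check: q(6) = 527. ✓

q(s) = 3s^3 - 4s^2 + 4s - 1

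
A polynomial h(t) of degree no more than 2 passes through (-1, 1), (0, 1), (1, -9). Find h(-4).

Using the Lagrange interpolation formula with nodes -1, 0, 1:
  L_0(t) = t(t - 1) / 2
  L_1(t) = (t + 1)(t - 1) / -1
  L_2(t) = (t + 1)t / 2
Then h(t) = 1·L_0(t) + 1·L_1(t) - 9·L_2(t).
Expanding and collecting terms gives h(t) = -5t² - 5t + 1.
Evaluating at t = -4: h(-4) = -59.

-59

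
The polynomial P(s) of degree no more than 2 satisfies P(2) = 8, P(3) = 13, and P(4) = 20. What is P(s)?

P(s) = s^2 + 4

Write P(s) = as^2 + bs + c. Substituting each data point gives a linear system:
  4a + 2b + c = 8
  9a + 3b + c = 13
  16a + 4b + c = 20
Solving the system yields a = 1, b = 0, c = 4.
So P(s) = s^2 + 4.
Check: P(2) = 8. ✓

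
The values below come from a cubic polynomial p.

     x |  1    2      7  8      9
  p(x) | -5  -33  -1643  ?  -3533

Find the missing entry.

The 4 known points determine the degree-3 polynomial uniquely.
Write p(x) = ax^3 + bx^2 + cx + d. Substituting each data point gives a linear system:
  a + b + c + d = -5
  8a + 4b + 2c + d = -33
  343a + 49b + 7c + d = -1643
  729a + 81b + 9c + d = -3533
Solving the system yields a = -5, b = 1, c = 4, d = -5.
So p(x) = -5x^3 + x^2 + 4x - 5.
Then p(8) = -2469.

-2469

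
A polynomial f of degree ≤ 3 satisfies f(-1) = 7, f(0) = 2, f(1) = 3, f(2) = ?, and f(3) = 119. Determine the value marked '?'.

34

On equispaced nodes a degree-3 polynomial has vanishing fourth forward difference, so
  f(-1) - 4·f(0) + 6·f(1) - 4·f(2) + f(3) = 0.
Substituting the known values and solving for f(2):
  -4·f(2) = -136
  f(2) = 34.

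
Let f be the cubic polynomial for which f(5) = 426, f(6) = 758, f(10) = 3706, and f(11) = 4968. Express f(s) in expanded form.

f(s) = 4s^3 - 3s^2 + s - 4

Write f(s) = as^3 + bs^2 + cs + d. Substituting each data point gives a linear system:
  125a + 25b + 5c + d = 426
  216a + 36b + 6c + d = 758
  1000a + 100b + 10c + d = 3706
  1331a + 121b + 11c + d = 4968
Solving the system yields a = 4, b = -3, c = 1, d = -4.
So f(s) = 4s^3 - 3s^2 + s - 4.
Check: f(5) = 426. ✓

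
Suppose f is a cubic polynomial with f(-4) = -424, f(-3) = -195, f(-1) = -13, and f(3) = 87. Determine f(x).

f(x) = 5x^3 - 6x^2 + 2x

Using the Lagrange interpolation formula with nodes -4, -3, -1, 3:
  L_0(x) = (x + 3)(x + 1)(x - 3) / -21
  L_1(x) = (x + 4)(x + 1)(x - 3) / 12
  L_2(x) = (x + 4)(x + 3)(x - 3) / -24
  L_3(x) = (x + 4)(x + 3)(x + 1) / 168
Then f(x) = -424·L_0(x) - 195·L_1(x) - 13·L_2(x) + 87·L_3(x).
Expanding and collecting terms gives f(x) = 5x^3 - 6x^2 + 2x.
Check: f(-3) = -195. ✓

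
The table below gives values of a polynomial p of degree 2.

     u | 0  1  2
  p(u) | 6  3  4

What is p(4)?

Using the Lagrange interpolation formula with nodes 0, 1, 2:
  L_0(u) = (u - 1)(u - 2) / 2
  L_1(u) = u(u - 2) / -1
  L_2(u) = u(u - 1) / 2
Then p(u) = 6·L_0(u) + 3·L_1(u) + 4·L_2(u).
Expanding and collecting terms gives p(u) = 2u^2 - 5u + 6.
Evaluating at u = 4: p(4) = 18.

18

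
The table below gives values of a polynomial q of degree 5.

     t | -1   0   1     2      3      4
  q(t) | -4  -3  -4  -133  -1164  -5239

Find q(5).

-16588

Forward differences of the values at t = -1, 0, 1, 2, 3, 4:
  q  : -4  -3  -4  -133  -1164  -5239
  Δ  : 1  -1  -129  -1031  -4075
  Δ^2: -2  -128  -902  -3044
  Δ^3: -126  -774  -2142
  Δ^4: -648  -1368
  Δ^5: -720
The fifth differences are constant, confirming degree 5.
Interpolating (Newton forward form) and evaluating at t = 5 gives q(5) = -16588.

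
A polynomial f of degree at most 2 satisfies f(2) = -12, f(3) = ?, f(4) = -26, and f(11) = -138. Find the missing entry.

-18

The 3 known points determine the degree-2 polynomial uniquely.
Write f(n) = an^2 + bn + c. Substituting each data point gives a linear system:
  4a + 2b + c = -12
  16a + 4b + c = -26
  121a + 11b + c = -138
Solving the system yields a = -1, b = -1, c = -6.
So f(n) = -n^2 - n - 6.
Then f(3) = -18.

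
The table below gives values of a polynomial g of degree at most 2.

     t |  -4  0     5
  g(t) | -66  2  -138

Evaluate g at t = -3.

Write g(t) = at^2 + bt + c. Substituting each data point gives a linear system:
  16a - 4b + c = -66
  c = 2
  25a + 5b + c = -138
Solving the system yields a = -5, b = -3, c = 2.
So g(t) = -5t^2 - 3t + 2.
Then g(-3) = -34.

-34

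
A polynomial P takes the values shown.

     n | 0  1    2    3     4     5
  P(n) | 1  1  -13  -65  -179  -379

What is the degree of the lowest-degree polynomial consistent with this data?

Forward differences of the values at n = 0, 1, 2, 3, 4, 5:
  P  : 1  1  -13  -65  -179  -379
  Δ  : 0  -14  -52  -114  -200
  Δ^2: -14  -38  -62  -86
  Δ^3: -24  -24  -24
  Δ^4: 0  0
  Δ^5: 0
The third differences are constant (-24) and nonzero, while all higher differences vanish, so the minimal degree is 3.

3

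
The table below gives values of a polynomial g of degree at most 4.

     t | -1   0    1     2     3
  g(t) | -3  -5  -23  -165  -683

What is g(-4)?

-1173

Using the Lagrange interpolation formula with nodes -1, 0, 1, 2, 3:
  L_0(t) = t(t - 1)(t - 2)(t - 3) / 24
  L_1(t) = (t + 1)(t - 1)(t - 2)(t - 3) / -6
  L_2(t) = (t + 1)t(t - 2)(t - 3) / 4
  L_3(t) = (t + 1)t(t - 1)(t - 3) / -6
  L_4(t) = (t + 1)t(t - 1)(t - 2) / 24
Then g(t) = -3·L_0(t) - 5·L_1(t) - 23·L_2(t) - 165·L_3(t) - 683·L_4(t).
Expanding and collecting terms gives g(t) = -6t^4 - 6t^3 - 2t^2 - 4t - 5.
Evaluating at t = -4: g(-4) = -1173.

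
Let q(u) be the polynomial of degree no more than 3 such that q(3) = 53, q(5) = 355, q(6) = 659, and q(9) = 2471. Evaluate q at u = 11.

Using the Lagrange interpolation formula with nodes 3, 5, 6, 9:
  L_0(u) = (u - 5)(u - 6)(u - 9) / -36
  L_1(u) = (u - 3)(u - 6)(u - 9) / 8
  L_2(u) = (u - 3)(u - 5)(u - 9) / -9
  L_3(u) = (u - 3)(u - 5)(u - 6) / 72
Then q(u) = 53·L_0(u) + 355·L_1(u) + 659·L_2(u) + 2471·L_3(u).
Expanding and collecting terms gives q(u) = 4u^3 - 5u^2 - 5u + 5.
Evaluating at u = 11: q(11) = 4669.

4669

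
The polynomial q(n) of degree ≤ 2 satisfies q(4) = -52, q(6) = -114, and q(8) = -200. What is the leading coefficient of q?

Write q(n) = an^2 + bn + c. Substituting each data point gives a linear system:
  16a + 4b + c = -52
  36a + 6b + c = -114
  64a + 8b + c = -200
Solving the system yields a = -3, b = -1, c = 0.
So q(n) = -3n^2 - n.
The leading coefficient is -3.

-3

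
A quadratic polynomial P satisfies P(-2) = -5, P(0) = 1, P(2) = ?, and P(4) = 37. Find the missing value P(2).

15

The 3 known points determine the degree-2 polynomial uniquely.
Write P(n) = an^2 + bn + c. Substituting each data point gives a linear system:
  4a - 2b + c = -5
  c = 1
  16a + 4b + c = 37
Solving the system yields a = 1, b = 5, c = 1.
So P(n) = n^2 + 5n + 1.
Then P(2) = 15.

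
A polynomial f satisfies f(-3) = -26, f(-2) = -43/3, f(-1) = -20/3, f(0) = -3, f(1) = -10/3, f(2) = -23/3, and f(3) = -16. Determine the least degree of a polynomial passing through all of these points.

2

Forward differences of the values at u = -3, -2, -1, 0, 1, 2, 3:
  f  : -26  -43/3  -20/3  -3  -10/3  -23/3  -16
  Δ  : 35/3  23/3  11/3  -1/3  -13/3  -25/3
  Δ^2: -4  -4  -4  -4  -4
  Δ^3: 0  0  0  0
  Δ^4: 0  0  0
  Δ^5: 0  0
  Δ^6: 0
The second differences are constant (-4) and nonzero, while all higher differences vanish, so the minimal degree is 2.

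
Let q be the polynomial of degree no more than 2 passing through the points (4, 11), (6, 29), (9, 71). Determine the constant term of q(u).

-1

Write q(u) = au^2 + bu + c. Substituting each data point gives a linear system:
  16a + 4b + c = 11
  36a + 6b + c = 29
  81a + 9b + c = 71
Solving the system yields a = 1, b = -1, c = -1.
So q(u) = u^2 - u - 1.
The constant term is -1.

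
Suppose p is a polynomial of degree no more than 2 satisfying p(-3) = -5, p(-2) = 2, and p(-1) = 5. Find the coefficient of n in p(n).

-3

Write p(n) = an^2 + bn + c. Substituting each data point gives a linear system:
  9a - 3b + c = -5
  4a - 2b + c = 2
  a - b + c = 5
Solving the system yields a = -2, b = -3, c = 4.
So p(n) = -2n^2 - 3n + 4.
The coefficient of n is -3.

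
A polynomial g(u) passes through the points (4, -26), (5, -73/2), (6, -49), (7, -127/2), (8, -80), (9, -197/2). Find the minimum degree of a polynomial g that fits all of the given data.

2

Forward differences of the values at u = 4, 5, 6, 7, 8, 9:
  g  : -26  -73/2  -49  -127/2  -80  -197/2
  Δ  : -21/2  -25/2  -29/2  -33/2  -37/2
  Δ^2: -2  -2  -2  -2
  Δ^3: 0  0  0
  Δ^4: 0  0
  Δ^5: 0
The second differences are constant (-2) and nonzero, while all higher differences vanish, so the minimal degree is 2.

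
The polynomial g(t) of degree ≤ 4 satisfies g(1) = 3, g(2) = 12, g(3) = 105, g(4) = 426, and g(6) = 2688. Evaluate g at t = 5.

Using the Lagrange interpolation formula with nodes 1, 2, 3, 4, 6:
  L_0(t) = (t - 2)(t - 3)(t - 4)(t - 6) / 30
  L_1(t) = (t - 1)(t - 3)(t - 4)(t - 6) / -8
  L_2(t) = (t - 1)(t - 2)(t - 4)(t - 6) / 6
  L_3(t) = (t - 1)(t - 2)(t - 3)(t - 6) / -12
  L_4(t) = (t - 1)(t - 2)(t - 3)(t - 4) / 120
Then g(t) = 3·L_0(t) + 12·L_1(t) + 105·L_2(t) + 426·L_3(t) + 2688·L_4(t).
Expanding and collecting terms gives g(t) = 3t^4 - 6t^3 + 3t^2 - 3t + 6.
Evaluating at t = 5: g(5) = 1191.

1191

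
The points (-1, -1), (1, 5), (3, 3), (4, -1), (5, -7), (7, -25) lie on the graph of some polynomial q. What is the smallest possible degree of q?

Divided differences on the nodes -1, 1, 3, 4, 5, 7:
  order 0: -1  5  3  -1  -7  -25
  order 1: 3  -1  -4  -6  -9
  order 2: -1  -1  -1  -1
  order 3: 0  0  0
  order 4: 0  0
  order 5: 0
The order-2 divided differences are all -1 (nonzero) and every higher order vanishes, so the data lies on a polynomial of degree exactly 2.

2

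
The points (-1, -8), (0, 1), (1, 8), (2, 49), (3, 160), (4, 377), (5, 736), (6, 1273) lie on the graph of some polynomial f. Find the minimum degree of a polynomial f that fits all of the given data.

3

Forward differences of the values at s = -1, 0, 1, 2, 3, 4, 5, 6:
  f  : -8  1  8  49  160  377  736  1273
  Δ  : 9  7  41  111  217  359  537
  Δ^2: -2  34  70  106  142  178
  Δ^3: 36  36  36  36  36
  Δ^4: 0  0  0  0
  Δ^5: 0  0  0
  Δ^6: 0  0
  Δ^7: 0
The third differences are constant (36) and nonzero, while all higher differences vanish, so the minimal degree is 3.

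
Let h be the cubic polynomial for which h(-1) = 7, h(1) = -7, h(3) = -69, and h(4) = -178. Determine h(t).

Write h(t) = at^3 + bt^2 + ct + d. Substituting each data point gives a linear system:
  -a + b - c + d = 7
  a + b + c + d = -7
  27a + 9b + 3c + d = -69
  64a + 16b + 4c + d = -178
Solving the system yields a = -4, b = 6, c = -3, d = -6.
So h(t) = -4t^3 + 6t^2 - 3t - 6.
Check: h(-1) = 7. ✓

h(t) = -4t^3 + 6t^2 - 3t - 6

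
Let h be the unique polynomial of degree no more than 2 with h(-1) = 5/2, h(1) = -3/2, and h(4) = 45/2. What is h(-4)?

77/2

Using the Lagrange interpolation formula with nodes -1, 1, 4:
  L_0(n) = (n - 1)(n - 4) / 10
  L_1(n) = (n + 1)(n - 4) / -6
  L_2(n) = (n + 1)(n - 1) / 15
Then h(n) = 5/2·L_0(n) - 3/2·L_1(n) + 45/2·L_2(n).
Expanding and collecting terms gives h(n) = 2n^2 - 2n - 3/2.
Evaluating at n = -4: h(-4) = 77/2.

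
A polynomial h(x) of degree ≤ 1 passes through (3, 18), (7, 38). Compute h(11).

58

Write h(x) = ax + b. Substituting each data point gives a linear system:
  3a + b = 18
  7a + b = 38
Solving the system yields a = 5, b = 3.
So h(x) = 5x + 3.
Then h(11) = 58.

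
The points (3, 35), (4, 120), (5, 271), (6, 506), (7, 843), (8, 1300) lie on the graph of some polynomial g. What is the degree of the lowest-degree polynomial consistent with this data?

3

Forward differences of the values at t = 3, 4, 5, 6, 7, 8:
  g  : 35  120  271  506  843  1300
  Δ  : 85  151  235  337  457
  Δ^2: 66  84  102  120
  Δ^3: 18  18  18
  Δ^4: 0  0
  Δ^5: 0
The third differences are constant (18) and nonzero, while all higher differences vanish, so the minimal degree is 3.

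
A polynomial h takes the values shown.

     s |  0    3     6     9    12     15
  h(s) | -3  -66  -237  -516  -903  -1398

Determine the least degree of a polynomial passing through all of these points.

Forward differences of the values at s = 0, 3, 6, 9, 12, 15:
  h  : -3  -66  -237  -516  -903  -1398
  Δ  : -63  -171  -279  -387  -495
  Δ^2: -108  -108  -108  -108
  Δ^3: 0  0  0
  Δ^4: 0  0
  Δ^5: 0
The second differences are constant (-108) and nonzero, while all higher differences vanish, so the minimal degree is 2.

2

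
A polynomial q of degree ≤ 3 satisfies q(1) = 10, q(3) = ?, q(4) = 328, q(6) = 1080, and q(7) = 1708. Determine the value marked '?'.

The 4 known points determine the degree-3 polynomial uniquely.
Write q(x) = ax^3 + bx^2 + cx + d. Substituting each data point gives a linear system:
  a + b + c + d = 10
  64a + 16b + 4c + d = 328
  216a + 36b + 6c + d = 1080
  343a + 49b + 7c + d = 1708
Solving the system yields a = 5, b = -1, c = 6, d = 0.
So q(x) = 5x³ - x² + 6x.
Then q(3) = 144.

144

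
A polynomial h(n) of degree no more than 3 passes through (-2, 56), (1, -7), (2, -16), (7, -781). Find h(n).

Using the Lagrange interpolation formula with nodes -2, 1, 2, 7:
  L_0(n) = (n - 1)(n - 2)(n - 7) / -108
  L_1(n) = (n + 2)(n - 2)(n - 7) / 18
  L_2(n) = (n + 2)(n - 1)(n - 7) / -20
  L_3(n) = (n + 2)(n - 1)(n - 2) / 270
Then h(n) = 56·L_0(n) - 7·L_1(n) - 16·L_2(n) - 781·L_3(n).
Expanding and collecting terms gives h(n) = -3n^3 + 6n^2 - 6n - 4.
Check: h(1) = -7. ✓

h(n) = -3n^3 + 6n^2 - 6n - 4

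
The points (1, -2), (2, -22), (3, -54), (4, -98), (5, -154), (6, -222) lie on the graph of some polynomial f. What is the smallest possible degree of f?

2

Forward differences of the values at t = 1, 2, 3, 4, 5, 6:
  f  : -2  -22  -54  -98  -154  -222
  Δ  : -20  -32  -44  -56  -68
  Δ^2: -12  -12  -12  -12
  Δ^3: 0  0  0
  Δ^4: 0  0
  Δ^5: 0
The second differences are constant (-12) and nonzero, while all higher differences vanish, so the minimal degree is 2.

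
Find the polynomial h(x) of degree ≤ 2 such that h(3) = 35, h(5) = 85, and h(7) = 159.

Using the Lagrange interpolation formula with nodes 3, 5, 7:
  L_0(x) = (x - 5)(x - 7) / 8
  L_1(x) = (x - 3)(x - 7) / -4
  L_2(x) = (x - 3)(x - 5) / 8
Then h(x) = 35·L_0(x) + 85·L_1(x) + 159·L_2(x).
Expanding and collecting terms gives h(x) = 3x² + x + 5.
Check: h(7) = 159. ✓

h(x) = 3x^2 + x + 5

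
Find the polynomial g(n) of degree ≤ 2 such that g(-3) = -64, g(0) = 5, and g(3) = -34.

g(n) = -6n^2 + 5n + 5

Write g(n) = an^2 + bn + c. Substituting each data point gives a linear system:
  9a - 3b + c = -64
  c = 5
  9a + 3b + c = -34
Solving the system yields a = -6, b = 5, c = 5.
So g(n) = -6n² + 5n + 5.
Check: g(0) = 5. ✓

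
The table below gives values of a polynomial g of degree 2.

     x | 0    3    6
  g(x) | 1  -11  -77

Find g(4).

-27

Write g(x) = ax^2 + bx + c. Substituting each data point gives a linear system:
  c = 1
  9a + 3b + c = -11
  36a + 6b + c = -77
Solving the system yields a = -3, b = 5, c = 1.
So g(x) = -3x^2 + 5x + 1.
Then g(4) = -27.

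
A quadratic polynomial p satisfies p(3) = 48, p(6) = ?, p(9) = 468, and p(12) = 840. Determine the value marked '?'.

The 3 known points determine the degree-2 polynomial uniquely.
Write p(x) = ax^2 + bx + c. Substituting each data point gives a linear system:
  9a + 3b + c = 48
  81a + 9b + c = 468
  144a + 12b + c = 840
Solving the system yields a = 6, b = -2, c = 0.
So p(x) = 6x² - 2x.
Then p(6) = 204.

204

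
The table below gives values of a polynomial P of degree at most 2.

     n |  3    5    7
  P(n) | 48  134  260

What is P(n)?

Using the Lagrange interpolation formula with nodes 3, 5, 7:
  L_0(n) = (n - 5)(n - 7) / 8
  L_1(n) = (n - 3)(n - 7) / -4
  L_2(n) = (n - 3)(n - 5) / 8
Then P(n) = 48·L_0(n) + 134·L_1(n) + 260·L_2(n).
Expanding and collecting terms gives P(n) = 5n^2 + 3n - 6.
Check: P(3) = 48. ✓

P(n) = 5n^2 + 3n - 6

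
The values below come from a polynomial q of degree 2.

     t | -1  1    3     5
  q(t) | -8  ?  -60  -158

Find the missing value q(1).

-10

On equispaced nodes a degree-2 polynomial has vanishing third forward difference, so
  - q(-1) + 3·q(1) - 3·q(3) + q(5) = 0.
Substituting the known values and solving for q(1):
  3·q(1) = -30
  q(1) = -10.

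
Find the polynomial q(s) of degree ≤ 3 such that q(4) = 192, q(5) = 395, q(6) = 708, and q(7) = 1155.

q(s) = 4s^3 - 5s^2 + 4s

Write q(s) = as^3 + bs^2 + cs + d. Substituting each data point gives a linear system:
  64a + 16b + 4c + d = 192
  125a + 25b + 5c + d = 395
  216a + 36b + 6c + d = 708
  343a + 49b + 7c + d = 1155
Solving the system yields a = 4, b = -5, c = 4, d = 0.
So q(s) = 4s^3 - 5s^2 + 4s.
Check: q(7) = 1155. ✓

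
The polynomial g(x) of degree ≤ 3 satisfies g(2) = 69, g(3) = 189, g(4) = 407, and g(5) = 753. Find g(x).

Write g(x) = ax^3 + bx^2 + cx + d. Substituting each data point gives a linear system:
  8a + 4b + 2c + d = 69
  27a + 9b + 3c + d = 189
  64a + 16b + 4c + d = 407
  125a + 25b + 5c + d = 753
Solving the system yields a = 5, b = 4, c = 5, d = 3.
So g(x) = 5x^3 + 4x^2 + 5x + 3.
Check: g(5) = 753. ✓

g(x) = 5x^3 + 4x^2 + 5x + 3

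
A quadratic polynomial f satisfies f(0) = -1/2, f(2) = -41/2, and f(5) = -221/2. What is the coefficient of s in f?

-2

Write f(s) = as^2 + bs + c. Substituting each data point gives a linear system:
  c = -1/2
  4a + 2b + c = -41/2
  25a + 5b + c = -221/2
Solving the system yields a = -4, b = -2, c = -1/2.
So f(s) = -4s^2 - 2s - 1/2.
The coefficient of s is -2.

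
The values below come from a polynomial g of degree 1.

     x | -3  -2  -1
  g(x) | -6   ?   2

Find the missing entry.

-2

The 2 known points determine the degree-1 polynomial uniquely.
Write g(x) = ax + b. Substituting each data point gives a linear system:
  -3a + b = -6
  -a + b = 2
Solving the system yields a = 4, b = 6.
So g(x) = 4x + 6.
Then g(-2) = -2.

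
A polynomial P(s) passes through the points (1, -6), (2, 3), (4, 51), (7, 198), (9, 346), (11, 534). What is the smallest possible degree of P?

2

Divided differences on the nodes 1, 2, 4, 7, 9, 11:
  order 0: -6  3  51  198  346  534
  order 1: 9  24  49  74  94
  order 2: 5  5  5  5
  order 3: 0  0  0
  order 4: 0  0
  order 5: 0
The order-2 divided differences are all 5 (nonzero) and every higher order vanishes, so the data lies on a polynomial of degree exactly 2.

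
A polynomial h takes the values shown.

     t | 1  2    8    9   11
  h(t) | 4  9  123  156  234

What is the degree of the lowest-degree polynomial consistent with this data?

Divided differences on the nodes 1, 2, 8, 9, 11:
  order 0: 4  9  123  156  234
  order 1: 5  19  33  39
  order 2: 2  2  2
  order 3: 0  0
  order 4: 0
The order-2 divided differences are all 2 (nonzero) and every higher order vanishes, so the data lies on a polynomial of degree exactly 2.

2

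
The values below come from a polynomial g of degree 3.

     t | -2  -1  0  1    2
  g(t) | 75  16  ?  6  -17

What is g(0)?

5

The 4 known points determine the degree-3 polynomial uniquely.
Write g(t) = at^3 + bt^2 + ct + d. Substituting each data point gives a linear system:
  -8a + 4b - 2c + d = 75
  -a + b - c + d = 16
  a + b + c + d = 6
  8a + 4b + 2c + d = -17
Solving the system yields a = -6, b = 6, c = 1, d = 5.
So g(t) = -6t^3 + 6t^2 + t + 5.
Then g(0) = 5.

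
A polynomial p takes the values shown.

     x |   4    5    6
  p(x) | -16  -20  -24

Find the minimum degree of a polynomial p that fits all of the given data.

1

Forward differences of the values at x = 4, 5, 6:
  p  : -16  -20  -24
  Δ  : -4  -4
  Δ^2: 0
The first differences are constant (-4) and nonzero, while all higher differences vanish, so the minimal degree is 1.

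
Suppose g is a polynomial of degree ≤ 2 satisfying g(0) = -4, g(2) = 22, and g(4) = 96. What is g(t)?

Using the Lagrange interpolation formula with nodes 0, 2, 4:
  L_0(t) = (t - 2)(t - 4) / 8
  L_1(t) = t(t - 4) / -4
  L_2(t) = t(t - 2) / 8
Then g(t) = -4·L_0(t) + 22·L_1(t) + 96·L_2(t).
Expanding and collecting terms gives g(t) = 6t^2 + t - 4.
Check: g(0) = -4. ✓

g(t) = 6t^2 + t - 4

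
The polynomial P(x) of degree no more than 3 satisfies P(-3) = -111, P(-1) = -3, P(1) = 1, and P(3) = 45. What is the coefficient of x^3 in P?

3

Write P(x) = ax^3 + bx^2 + cx + d. Substituting each data point gives a linear system:
  -27a + 9b - 3c + d = -111
  -a + b - c + d = -3
  a + b + c + d = 1
  27a + 9b + 3c + d = 45
Solving the system yields a = 3, b = -4, c = -1, d = 3.
So P(x) = 3x^3 - 4x^2 - x + 3.
The leading coefficient is 3.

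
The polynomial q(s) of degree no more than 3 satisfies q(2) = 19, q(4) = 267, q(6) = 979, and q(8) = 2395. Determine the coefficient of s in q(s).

Write q(s) = as^3 + bs^2 + cs + d. Substituting each data point gives a linear system:
  8a + 4b + 2c + d = 19
  64a + 16b + 4c + d = 267
  216a + 36b + 6c + d = 979
  512a + 64b + 8c + d = 2395
Solving the system yields a = 5, b = -2, c = -4, d = -5.
So q(s) = 5s³ - 2s² - 4s - 5.
The coefficient of s is -4.

-4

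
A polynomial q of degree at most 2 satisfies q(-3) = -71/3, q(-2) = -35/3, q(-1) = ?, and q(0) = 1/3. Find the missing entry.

The 3 known points determine the degree-2 polynomial uniquely.
Write q(n) = an^2 + bn + c. Substituting each data point gives a linear system:
  9a - 3b + c = -71/3
  4a - 2b + c = -35/3
  c = 1/3
Solving the system yields a = -2, b = 2, c = 1/3.
So q(n) = -2n^2 + 2n + 1/3.
Then q(-1) = -11/3.

-11/3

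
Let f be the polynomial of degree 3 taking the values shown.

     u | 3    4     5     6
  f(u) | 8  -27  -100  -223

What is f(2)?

17

Write f(u) = au^3 + bu^2 + cu + d. Substituting each data point gives a linear system:
  27a + 9b + 3c + d = 8
  64a + 16b + 4c + d = -27
  125a + 25b + 5c + d = -100
  216a + 36b + 6c + d = -223
Solving the system yields a = -2, b = 5, c = 4, d = 5.
So f(u) = -2u^3 + 5u^2 + 4u + 5.
Then f(2) = 17.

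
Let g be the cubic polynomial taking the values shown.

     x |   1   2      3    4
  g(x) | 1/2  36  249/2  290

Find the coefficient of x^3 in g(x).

4

Write g(x) = ax^3 + bx^2 + cx + d. Substituting each data point gives a linear system:
  a + b + c + d = 1/2
  8a + 4b + 2c + d = 36
  27a + 9b + 3c + d = 249/2
  64a + 16b + 4c + d = 290
Solving the system yields a = 4, b = 5/2, c = 0, d = -6.
So g(x) = 4x^3 + (5/2)x^2 - 6.
The leading coefficient is 4.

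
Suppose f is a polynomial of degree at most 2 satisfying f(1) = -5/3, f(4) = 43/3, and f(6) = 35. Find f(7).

Write f(t) = at^2 + bt + c. Substituting each data point gives a linear system:
  a + b + c = -5/3
  16a + 4b + c = 43/3
  36a + 6b + c = 35
Solving the system yields a = 1, b = 1/3, c = -3.
So f(t) = t² + (1/3)t - 3.
Then f(7) = 145/3.

145/3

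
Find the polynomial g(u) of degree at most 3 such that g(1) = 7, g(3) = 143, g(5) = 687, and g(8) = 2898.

g(u) = 6u^3 - 3u^2 + 2u + 2

Using the Lagrange interpolation formula with nodes 1, 3, 5, 8:
  L_0(u) = (u - 3)(u - 5)(u - 8) / -56
  L_1(u) = (u - 1)(u - 5)(u - 8) / 20
  L_2(u) = (u - 1)(u - 3)(u - 8) / -24
  L_3(u) = (u - 1)(u - 3)(u - 5) / 105
Then g(u) = 7·L_0(u) + 143·L_1(u) + 687·L_2(u) + 2898·L_3(u).
Expanding and collecting terms gives g(u) = 6u³ - 3u² + 2u + 2.
Check: g(5) = 687. ✓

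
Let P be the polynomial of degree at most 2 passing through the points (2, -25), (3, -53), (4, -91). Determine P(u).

P(u) = -5u^2 - 3u + 1

Using the Lagrange interpolation formula with nodes 2, 3, 4:
  L_0(u) = (u - 3)(u - 4) / 2
  L_1(u) = (u - 2)(u - 4) / -1
  L_2(u) = (u - 2)(u - 3) / 2
Then P(u) = -25·L_0(u) - 53·L_1(u) - 91·L_2(u).
Expanding and collecting terms gives P(u) = -5u^2 - 3u + 1.
Check: P(2) = -25. ✓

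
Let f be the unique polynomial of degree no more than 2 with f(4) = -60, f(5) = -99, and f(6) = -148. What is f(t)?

Write f(t) = at^2 + bt + c. Substituting each data point gives a linear system:
  16a + 4b + c = -60
  25a + 5b + c = -99
  36a + 6b + c = -148
Solving the system yields a = -5, b = 6, c = -4.
So f(t) = -5t^2 + 6t - 4.
Check: f(4) = -60. ✓

f(t) = -5t^2 + 6t - 4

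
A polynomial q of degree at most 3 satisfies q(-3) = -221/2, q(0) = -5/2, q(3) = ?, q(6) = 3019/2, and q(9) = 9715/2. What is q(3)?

427/2

The 4 known points determine the degree-3 polynomial uniquely.
Write q(n) = an^3 + bn^2 + cn + d. Substituting each data point gives a linear system:
  -27a + 9b - 3c + d = -221/2
  d = -5/2
  216a + 36b + 6c + d = 3019/2
  729a + 81b + 9c + d = 9715/2
Solving the system yields a = 6, b = 6, c = 0, d = -5/2.
So q(n) = 6n³ + 6n² - 5/2.
Then q(3) = 427/2.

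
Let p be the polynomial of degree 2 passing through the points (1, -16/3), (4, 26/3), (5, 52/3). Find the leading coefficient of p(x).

1

Write p(x) = ax^2 + bx + c. Substituting each data point gives a linear system:
  a + b + c = -16/3
  16a + 4b + c = 26/3
  25a + 5b + c = 52/3
Solving the system yields a = 1, b = -1/3, c = -6.
So p(x) = x^2 - (1/3)x - 6.
The leading coefficient is 1.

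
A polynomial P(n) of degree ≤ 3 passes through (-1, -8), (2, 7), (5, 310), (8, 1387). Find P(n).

Using the Lagrange interpolation formula with nodes -1, 2, 5, 8:
  L_0(n) = (n - 2)(n - 5)(n - 8) / -162
  L_1(n) = (n + 1)(n - 5)(n - 8) / 54
  L_2(n) = (n + 1)(n - 2)(n - 8) / -54
  L_3(n) = (n + 1)(n - 2)(n - 5) / 162
Then P(n) = -8·L_0(n) + 7·L_1(n) + 310·L_2(n) + 1387·L_3(n).
Expanding and collecting terms gives P(n) = 3n^3 - 2n^2 - 2n - 5.
Check: P(8) = 1387. ✓

P(n) = 3n^3 - 2n^2 - 2n - 5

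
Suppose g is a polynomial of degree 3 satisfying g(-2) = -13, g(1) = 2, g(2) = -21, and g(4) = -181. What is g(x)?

g(x) = -2x^3 - 5x^2 + 6x + 3

Write g(x) = ax^3 + bx^2 + cx + d. Substituting each data point gives a linear system:
  -8a + 4b - 2c + d = -13
  a + b + c + d = 2
  8a + 4b + 2c + d = -21
  64a + 16b + 4c + d = -181
Solving the system yields a = -2, b = -5, c = 6, d = 3.
So g(x) = -2x^3 - 5x^2 + 6x + 3.
Check: g(-2) = -13. ✓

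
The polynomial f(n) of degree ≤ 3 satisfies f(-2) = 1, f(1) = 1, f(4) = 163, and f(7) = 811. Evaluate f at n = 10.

Using the Lagrange interpolation formula with nodes -2, 1, 4, 7:
  L_0(n) = (n - 1)(n - 4)(n - 7) / -162
  L_1(n) = (n + 2)(n - 4)(n - 7) / 54
  L_2(n) = (n + 2)(n - 1)(n - 7) / -54
  L_3(n) = (n + 2)(n - 1)(n - 4) / 162
Then f(n) = 1·L_0(n) + 1·L_1(n) + 163·L_2(n) + 811·L_3(n).
Expanding and collecting terms gives f(n) = 2n^3 + 3n^2 - 3n - 1.
Evaluating at n = 10: f(10) = 2269.

2269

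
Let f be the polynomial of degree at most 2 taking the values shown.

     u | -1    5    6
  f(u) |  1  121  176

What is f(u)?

f(u) = 5u^2 - 4

Using the Lagrange interpolation formula with nodes -1, 5, 6:
  L_0(u) = (u - 5)(u - 6) / 42
  L_1(u) = (u + 1)(u - 6) / -6
  L_2(u) = (u + 1)(u - 5) / 7
Then f(u) = 1·L_0(u) + 121·L_1(u) + 176·L_2(u).
Expanding and collecting terms gives f(u) = 5u^2 - 4.
Check: f(6) = 176. ✓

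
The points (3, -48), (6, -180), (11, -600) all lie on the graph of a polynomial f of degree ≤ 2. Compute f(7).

-244

Write f(t) = at^2 + bt + c. Substituting each data point gives a linear system:
  9a + 3b + c = -48
  36a + 6b + c = -180
  121a + 11b + c = -600
Solving the system yields a = -5, b = 1, c = -6.
So f(t) = -5t^2 + t - 6.
Then f(7) = -244.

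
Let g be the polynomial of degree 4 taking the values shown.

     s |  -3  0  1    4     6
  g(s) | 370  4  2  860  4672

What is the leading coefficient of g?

Write g(s) = as^4 + bs^3 + cs^2 + ds + e. Substituting each data point gives a linear system:
  81a - 27b + 9c - 3d + e = 370
  e = 4
  a + b + c + d + e = 2
  256a + 64b + 16c + 4d + e = 860
  1296a + 216b + 36c + 6d + e = 4672
Solving the system yields a = 4, b = -2, c = -2, d = -2, e = 4.
So g(s) = 4s^4 - 2s^3 - 2s^2 - 2s + 4.
The leading coefficient is 4.

4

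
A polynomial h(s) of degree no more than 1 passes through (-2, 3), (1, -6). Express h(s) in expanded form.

h(s) = -3s - 3

Write h(s) = as + b. Substituting each data point gives a linear system:
  -2a + b = 3
  a + b = -6
Solving the system yields a = -3, b = -3.
So h(s) = -3s - 3.
Check: h(-2) = 3. ✓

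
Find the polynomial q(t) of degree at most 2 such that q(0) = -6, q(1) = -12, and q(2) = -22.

q(t) = -2t^2 - 4t - 6

Write q(t) = at^2 + bt + c. Substituting each data point gives a linear system:
  c = -6
  a + b + c = -12
  4a + 2b + c = -22
Solving the system yields a = -2, b = -4, c = -6.
So q(t) = -2t^2 - 4t - 6.
Check: q(2) = -22. ✓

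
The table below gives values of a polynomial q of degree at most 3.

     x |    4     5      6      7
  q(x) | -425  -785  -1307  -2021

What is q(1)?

Write q(x) = ax^3 + bx^2 + cx + d. Substituting each data point gives a linear system:
  64a + 16b + 4c + d = -425
  125a + 25b + 5c + d = -785
  216a + 36b + 6c + d = -1307
  343a + 49b + 7c + d = -2021
Solving the system yields a = -5, b = -6, c = -1, d = -5.
So q(x) = -5x^3 - 6x^2 - x - 5.
Then q(1) = -17.

-17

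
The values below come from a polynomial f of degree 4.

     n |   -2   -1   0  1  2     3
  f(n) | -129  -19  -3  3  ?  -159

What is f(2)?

On equispaced nodes a degree-4 polynomial has vanishing fifth forward difference, so
  - f(-2) + 5·f(-1) - 10·f(0) + 10·f(1) - 5·f(2) + f(3) = 0.
Substituting the known values and solving for f(2):
  -5·f(2) = 65
  f(2) = -13.

-13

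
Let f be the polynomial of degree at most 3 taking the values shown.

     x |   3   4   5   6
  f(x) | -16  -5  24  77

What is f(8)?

Forward differences of the values at x = 3, 4, 5, 6:
  f  : -16  -5  24  77
  Δ  : 11  29  53
  Δ^2: 18  24
  Δ^3: 6
The third differences are constant, confirming degree 3.
Interpolating (Newton forward form) and evaluating at x = 8 gives f(8) = 279.

279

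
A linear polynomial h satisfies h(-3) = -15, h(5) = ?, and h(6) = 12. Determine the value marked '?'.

The 2 known points determine the degree-1 polynomial uniquely.
Write h(s) = as + b. Substituting each data point gives a linear system:
  -3a + b = -15
  6a + b = 12
Solving the system yields a = 3, b = -6.
So h(s) = 3s - 6.
Then h(5) = 9.

9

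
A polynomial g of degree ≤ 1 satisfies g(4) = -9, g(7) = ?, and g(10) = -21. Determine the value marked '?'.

-15

The 2 known points determine the degree-1 polynomial uniquely.
Write g(t) = at + b. Substituting each data point gives a linear system:
  4a + b = -9
  10a + b = -21
Solving the system yields a = -2, b = -1.
So g(t) = -2t - 1.
Then g(7) = -15.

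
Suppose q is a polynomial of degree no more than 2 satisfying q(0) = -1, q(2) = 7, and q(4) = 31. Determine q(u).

Using the Lagrange interpolation formula with nodes 0, 2, 4:
  L_0(u) = (u - 2)(u - 4) / 8
  L_1(u) = u(u - 4) / -4
  L_2(u) = u(u - 2) / 8
Then q(u) = -1·L_0(u) + 7·L_1(u) + 31·L_2(u).
Expanding and collecting terms gives q(u) = 2u^2 - 1.
Check: q(0) = -1. ✓

q(u) = 2u^2 - 1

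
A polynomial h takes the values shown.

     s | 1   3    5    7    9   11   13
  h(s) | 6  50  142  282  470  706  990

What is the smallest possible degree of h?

Forward differences of the values at s = 1, 3, 5, 7, 9, 11, 13:
  h  : 6  50  142  282  470  706  990
  Δ  : 44  92  140  188  236  284
  Δ^2: 48  48  48  48  48
  Δ^3: 0  0  0  0
  Δ^4: 0  0  0
  Δ^5: 0  0
  Δ^6: 0
The second differences are constant (48) and nonzero, while all higher differences vanish, so the minimal degree is 2.

2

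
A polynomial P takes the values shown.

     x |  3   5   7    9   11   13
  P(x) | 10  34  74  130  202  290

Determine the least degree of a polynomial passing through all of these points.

Forward differences of the values at x = 3, 5, 7, 9, 11, 13:
  P  : 10  34  74  130  202  290
  Δ  : 24  40  56  72  88
  Δ^2: 16  16  16  16
  Δ^3: 0  0  0
  Δ^4: 0  0
  Δ^5: 0
The second differences are constant (16) and nonzero, while all higher differences vanish, so the minimal degree is 2.

2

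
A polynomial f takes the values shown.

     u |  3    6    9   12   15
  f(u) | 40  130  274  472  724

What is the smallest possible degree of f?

Forward differences of the values at u = 3, 6, 9, 12, 15:
  f  : 40  130  274  472  724
  Δ  : 90  144  198  252
  Δ^2: 54  54  54
  Δ^3: 0  0
  Δ^4: 0
The second differences are constant (54) and nonzero, while all higher differences vanish, so the minimal degree is 2.

2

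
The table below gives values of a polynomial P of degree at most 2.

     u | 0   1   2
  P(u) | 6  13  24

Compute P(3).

39

Write P(u) = au^2 + bu + c. Substituting each data point gives a linear system:
  c = 6
  a + b + c = 13
  4a + 2b + c = 24
Solving the system yields a = 2, b = 5, c = 6.
So P(u) = 2u² + 5u + 6.
Then P(3) = 39.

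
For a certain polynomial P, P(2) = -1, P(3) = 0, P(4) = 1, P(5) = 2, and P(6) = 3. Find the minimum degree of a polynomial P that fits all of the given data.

1

Forward differences of the values at u = 2, 3, 4, 5, 6:
  P  : -1  0  1  2  3
  Δ  : 1  1  1  1
  Δ^2: 0  0  0
  Δ^3: 0  0
  Δ^4: 0
The first differences are constant (1) and nonzero, while all higher differences vanish, so the minimal degree is 1.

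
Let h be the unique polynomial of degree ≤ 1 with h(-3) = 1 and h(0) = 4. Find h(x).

h(x) = x + 4

Using the Lagrange interpolation formula with nodes -3, 0:
  L_0(x) = x / -3
  L_1(x) = (x + 3) / 3
Then h(x) = 1·L_0(x) + 4·L_1(x).
Expanding and collecting terms gives h(x) = x + 4.
Check: h(0) = 4. ✓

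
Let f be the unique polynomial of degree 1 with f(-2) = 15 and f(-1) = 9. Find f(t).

Using the Lagrange interpolation formula with nodes -2, -1:
  L_0(t) = (t + 1) / -1
  L_1(t) = (t + 2) / 1
Then f(t) = 15·L_0(t) + 9·L_1(t).
Expanding and collecting terms gives f(t) = -6t + 3.
Check: f(-1) = 9. ✓

f(t) = -6t + 3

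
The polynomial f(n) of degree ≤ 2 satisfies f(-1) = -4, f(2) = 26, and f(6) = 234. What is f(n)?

f(n) = 6n^2 + 4n - 6

Write f(n) = an^2 + bn + c. Substituting each data point gives a linear system:
  a - b + c = -4
  4a + 2b + c = 26
  36a + 6b + c = 234
Solving the system yields a = 6, b = 4, c = -6.
So f(n) = 6n^2 + 4n - 6.
Check: f(2) = 26. ✓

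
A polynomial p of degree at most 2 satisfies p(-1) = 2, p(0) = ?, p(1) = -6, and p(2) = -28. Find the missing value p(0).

4

On equispaced nodes a degree-2 polynomial has vanishing third forward difference, so
  - p(-1) + 3·p(0) - 3·p(1) + p(2) = 0.
Substituting the known values and solving for p(0):
  3·p(0) = 12
  p(0) = 4.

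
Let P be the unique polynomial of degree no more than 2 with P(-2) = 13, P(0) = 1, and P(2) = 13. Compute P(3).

Forward differences of the values at u = -2, 0, 2:
  P  : 13  1  13
  Δ  : -12  12
  Δ^2: 24
The second differences are constant, confirming degree 2.
Interpolating (Newton forward form) and evaluating at u = 3 gives P(3) = 28.

28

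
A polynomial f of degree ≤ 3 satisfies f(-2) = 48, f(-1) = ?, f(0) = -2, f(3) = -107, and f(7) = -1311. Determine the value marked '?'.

9

The 4 known points determine the degree-3 polynomial uniquely.
Write f(s) = as^3 + bs^2 + cs + d. Substituting each data point gives a linear system:
  -8a + 4b - 2c + d = 48
  d = -2
  27a + 9b + 3c + d = -107
  343a + 49b + 7c + d = -1311
Solving the system yields a = -4, b = 2, c = -5, d = -2.
So f(s) = -4s³ + 2s² - 5s - 2.
Then f(-1) = 9.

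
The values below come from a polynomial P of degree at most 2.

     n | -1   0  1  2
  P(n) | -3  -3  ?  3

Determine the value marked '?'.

The 3 known points determine the degree-2 polynomial uniquely.
Write P(n) = an^2 + bn + c. Substituting each data point gives a linear system:
  a - b + c = -3
  c = -3
  4a + 2b + c = 3
Solving the system yields a = 1, b = 1, c = -3.
So P(n) = n² + n - 3.
Then P(1) = -1.

-1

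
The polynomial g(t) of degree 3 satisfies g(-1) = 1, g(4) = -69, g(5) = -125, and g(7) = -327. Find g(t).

g(t) = -t^3 + t^2 - 4t - 5

Write g(t) = at^3 + bt^2 + ct + d. Substituting each data point gives a linear system:
  -a + b - c + d = 1
  64a + 16b + 4c + d = -69
  125a + 25b + 5c + d = -125
  343a + 49b + 7c + d = -327
Solving the system yields a = -1, b = 1, c = -4, d = -5.
So g(t) = -t^3 + t^2 - 4t - 5.
Check: g(-1) = 1. ✓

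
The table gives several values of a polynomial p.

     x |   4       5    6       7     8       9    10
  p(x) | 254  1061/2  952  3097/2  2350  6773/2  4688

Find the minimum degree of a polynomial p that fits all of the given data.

Forward differences of the values at x = 4, 5, 6, 7, 8, 9, 10:
  p  : 254  1061/2  952  3097/2  2350  6773/2  4688
  Δ  : 553/2  843/2  1193/2  1603/2  2073/2  2603/2
  Δ^2: 145  175  205  235  265
  Δ^3: 30  30  30  30
  Δ^4: 0  0  0
  Δ^5: 0  0
  Δ^6: 0
The third differences are constant (30) and nonzero, while all higher differences vanish, so the minimal degree is 3.

3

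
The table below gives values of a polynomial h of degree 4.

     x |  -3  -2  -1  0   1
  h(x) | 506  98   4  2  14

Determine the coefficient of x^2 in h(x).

Write h(x) = ax^4 + bx^3 + cx^2 + dx + e. Substituting each data point gives a linear system:
  81a - 27b + 9c - 3d + e = 506
  16a - 8b + 4c - 2d + e = 98
  a - b + c - d + e = 4
  e = 2
  a + b + c + d + e = 14
Solving the system yields a = 6, b = -1, c = 1, d = 6, e = 2.
So h(x) = 6x^4 - x^3 + x^2 + 6x + 2.
The coefficient of x^2 is 1.

1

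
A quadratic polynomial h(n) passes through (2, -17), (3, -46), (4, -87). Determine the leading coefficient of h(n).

-6

Write h(n) = an^2 + bn + c. Substituting each data point gives a linear system:
  4a + 2b + c = -17
  9a + 3b + c = -46
  16a + 4b + c = -87
Solving the system yields a = -6, b = 1, c = 5.
So h(n) = -6n^2 + n + 5.
The leading coefficient is -6.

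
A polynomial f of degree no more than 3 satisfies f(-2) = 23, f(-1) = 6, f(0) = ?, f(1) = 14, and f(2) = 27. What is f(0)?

The 4 known points determine the degree-3 polynomial uniquely.
Write f(u) = au^3 + bu^2 + cu + d. Substituting each data point gives a linear system:
  -8a + 4b - 2c + d = 23
  -a + b - c + d = 6
  a + b + c + d = 14
  8a + 4b + 2c + d = 27
Solving the system yields a = -1, b = 5, c = 5, d = 5.
So f(u) = -u³ + 5u² + 5u + 5.
Then f(0) = 5.

5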